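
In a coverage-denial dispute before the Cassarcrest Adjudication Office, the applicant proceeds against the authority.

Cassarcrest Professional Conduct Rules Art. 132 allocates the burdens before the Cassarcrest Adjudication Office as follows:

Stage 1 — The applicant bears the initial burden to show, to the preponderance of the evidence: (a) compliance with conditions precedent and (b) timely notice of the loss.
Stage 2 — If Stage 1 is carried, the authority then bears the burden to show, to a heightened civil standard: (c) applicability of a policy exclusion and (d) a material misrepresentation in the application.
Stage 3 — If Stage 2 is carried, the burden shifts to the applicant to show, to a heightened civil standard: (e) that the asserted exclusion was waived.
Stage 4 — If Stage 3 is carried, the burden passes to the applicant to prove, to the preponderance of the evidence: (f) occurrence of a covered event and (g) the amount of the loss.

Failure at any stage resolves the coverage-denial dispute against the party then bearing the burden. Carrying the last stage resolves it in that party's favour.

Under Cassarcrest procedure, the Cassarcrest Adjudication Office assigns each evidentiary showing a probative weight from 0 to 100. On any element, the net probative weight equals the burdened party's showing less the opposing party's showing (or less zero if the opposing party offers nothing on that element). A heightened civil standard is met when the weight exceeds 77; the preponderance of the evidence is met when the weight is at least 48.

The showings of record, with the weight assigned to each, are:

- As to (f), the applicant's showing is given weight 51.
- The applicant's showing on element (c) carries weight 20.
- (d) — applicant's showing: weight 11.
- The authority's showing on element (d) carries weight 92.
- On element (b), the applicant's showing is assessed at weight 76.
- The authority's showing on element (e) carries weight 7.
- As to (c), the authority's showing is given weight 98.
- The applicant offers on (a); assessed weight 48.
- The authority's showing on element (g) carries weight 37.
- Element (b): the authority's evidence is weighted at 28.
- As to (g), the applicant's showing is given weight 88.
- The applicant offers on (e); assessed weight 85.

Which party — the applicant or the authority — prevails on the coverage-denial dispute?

applicant

At Stage 1 the applicant must meet the preponderance of the evidence (weight is at least 48): on (a) the weight is 48, which does reach 48, so (a) meets the standard; on (b) the weight is 76 less the opposing 28 gives net 48, ≥ 48, so (b) meets the standard.
  All elements met. The burden passes to the authority.
At Stage 2 the authority must meet a heightened civil standard (weight exceeds 77): on (c) the weight is 98 less the opposing 20 gives net 78, > 77, so (c) meets the standard; on (d) the weight is 92 less the opposing 11 gives net 81, which does exceed 77, so (d) meets the standard.
  Stage 2 is satisfied; the onus moves to the applicant.
At Stage 3 the applicant must meet a heightened civil standard (weight exceeds 77): on (e) the weight is 85 less the opposing 7 gives net 78, > 77, so (e) meets the standard.
  Stage 3 is satisfied; the applicant continues to bear the burden.
At Stage 4 the applicant must meet the preponderance of the evidence (weight is at least 48): on (f) the weight is 51, which does reach 48, so (f) meets the standard; on (g) the weight is 88 less the opposing 37 gives net 51, ≥ 48, so (g) meets the standard.
  Stage 4 carried; the final stage is satisfied.
With every stage satisfied, the applicant prevails.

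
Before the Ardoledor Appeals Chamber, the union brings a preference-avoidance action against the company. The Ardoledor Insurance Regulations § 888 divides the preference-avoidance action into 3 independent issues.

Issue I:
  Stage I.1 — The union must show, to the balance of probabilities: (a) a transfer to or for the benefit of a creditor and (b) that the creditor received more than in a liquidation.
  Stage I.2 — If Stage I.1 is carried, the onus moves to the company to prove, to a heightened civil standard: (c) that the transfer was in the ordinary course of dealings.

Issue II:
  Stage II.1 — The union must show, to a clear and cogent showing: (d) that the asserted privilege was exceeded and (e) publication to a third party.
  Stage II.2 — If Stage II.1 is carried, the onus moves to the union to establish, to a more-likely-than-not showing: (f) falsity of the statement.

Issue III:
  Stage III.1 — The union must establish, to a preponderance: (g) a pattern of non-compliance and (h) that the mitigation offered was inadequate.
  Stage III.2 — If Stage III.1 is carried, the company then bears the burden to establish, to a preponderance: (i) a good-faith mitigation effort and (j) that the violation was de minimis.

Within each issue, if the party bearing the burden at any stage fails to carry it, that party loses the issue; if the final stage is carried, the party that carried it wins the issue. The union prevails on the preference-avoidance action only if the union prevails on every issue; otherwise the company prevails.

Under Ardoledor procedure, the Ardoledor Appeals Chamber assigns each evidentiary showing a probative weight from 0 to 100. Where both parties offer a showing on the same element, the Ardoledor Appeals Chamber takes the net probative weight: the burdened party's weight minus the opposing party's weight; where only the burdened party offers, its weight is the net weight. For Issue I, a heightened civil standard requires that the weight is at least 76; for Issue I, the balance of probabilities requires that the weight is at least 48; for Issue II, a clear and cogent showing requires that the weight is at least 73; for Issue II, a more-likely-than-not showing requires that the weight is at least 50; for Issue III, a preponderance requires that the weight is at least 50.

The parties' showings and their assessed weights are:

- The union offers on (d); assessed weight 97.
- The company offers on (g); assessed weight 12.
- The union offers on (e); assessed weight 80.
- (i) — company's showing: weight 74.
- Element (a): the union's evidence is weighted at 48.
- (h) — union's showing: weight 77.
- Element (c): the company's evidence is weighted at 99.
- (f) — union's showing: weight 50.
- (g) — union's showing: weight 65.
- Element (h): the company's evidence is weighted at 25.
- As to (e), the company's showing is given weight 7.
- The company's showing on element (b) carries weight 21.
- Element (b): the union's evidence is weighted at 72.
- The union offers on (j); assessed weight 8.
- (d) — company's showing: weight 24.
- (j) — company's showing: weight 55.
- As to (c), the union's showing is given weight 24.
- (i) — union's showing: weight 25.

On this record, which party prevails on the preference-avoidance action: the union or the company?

union

— Issue I —
At Stage I.1 the union must meet the balance of probabilities (weight is at least 48): on (a) the weight is 48, ≥ 48, so (a) meets the standard; on (b) the weight is 72 less the opposing 21 gives net 51, which does reach 48, so (b) meets the standard.
  Stage I.1 carried; the burden shifts to the company.
At Stage I.2 the company must meet a heightened civil standard (weight is at least 76): on (c) the weight is 99 less the opposing 24 gives net 75, < 76, so (c) does not meet the standard.
  Stage I.2 not carried; the company fails its burden.
So the union prevails on this issue.
— Issue II —
Stage II.1 (union, a clear and cogent showing, weight is at least 73): (d) net 97−24=73 ≥ 73 — meets; (e) net 80−7=73 ≥ 73 — meets.
  All elements met. The union retains the burden for Stage II.2.
Stage II.2 (union, a more-likely-than-not showing, weight is at least 50): (f) 50 ≥ 50 — meets.
  Stage II.2 carried; the final stage is satisfied.
With every stage satisfied, the union prevails on this issue.
— Issue III —
Stage III.1 (union, a preponderance, weight is at least 50): (g) net 65−12=53 ≥ 50 — meets; (h) net 77−25=52 ≥ 50 — meets.
  All elements met. The burden passes to the company.
Stage III.2 (company, a preponderance, weight is at least 50): (i) net 74−25=49 < 50 — fails; (j) net 55−8=47 < 50 — fails.
  Not every element is met, so the company fails to carry Stage III.2.
The union prevails on this issue.
Per-issue: Issue I → union; Issue II → union; Issue III → union. The union must prevail on every issue; overall, the union prevails.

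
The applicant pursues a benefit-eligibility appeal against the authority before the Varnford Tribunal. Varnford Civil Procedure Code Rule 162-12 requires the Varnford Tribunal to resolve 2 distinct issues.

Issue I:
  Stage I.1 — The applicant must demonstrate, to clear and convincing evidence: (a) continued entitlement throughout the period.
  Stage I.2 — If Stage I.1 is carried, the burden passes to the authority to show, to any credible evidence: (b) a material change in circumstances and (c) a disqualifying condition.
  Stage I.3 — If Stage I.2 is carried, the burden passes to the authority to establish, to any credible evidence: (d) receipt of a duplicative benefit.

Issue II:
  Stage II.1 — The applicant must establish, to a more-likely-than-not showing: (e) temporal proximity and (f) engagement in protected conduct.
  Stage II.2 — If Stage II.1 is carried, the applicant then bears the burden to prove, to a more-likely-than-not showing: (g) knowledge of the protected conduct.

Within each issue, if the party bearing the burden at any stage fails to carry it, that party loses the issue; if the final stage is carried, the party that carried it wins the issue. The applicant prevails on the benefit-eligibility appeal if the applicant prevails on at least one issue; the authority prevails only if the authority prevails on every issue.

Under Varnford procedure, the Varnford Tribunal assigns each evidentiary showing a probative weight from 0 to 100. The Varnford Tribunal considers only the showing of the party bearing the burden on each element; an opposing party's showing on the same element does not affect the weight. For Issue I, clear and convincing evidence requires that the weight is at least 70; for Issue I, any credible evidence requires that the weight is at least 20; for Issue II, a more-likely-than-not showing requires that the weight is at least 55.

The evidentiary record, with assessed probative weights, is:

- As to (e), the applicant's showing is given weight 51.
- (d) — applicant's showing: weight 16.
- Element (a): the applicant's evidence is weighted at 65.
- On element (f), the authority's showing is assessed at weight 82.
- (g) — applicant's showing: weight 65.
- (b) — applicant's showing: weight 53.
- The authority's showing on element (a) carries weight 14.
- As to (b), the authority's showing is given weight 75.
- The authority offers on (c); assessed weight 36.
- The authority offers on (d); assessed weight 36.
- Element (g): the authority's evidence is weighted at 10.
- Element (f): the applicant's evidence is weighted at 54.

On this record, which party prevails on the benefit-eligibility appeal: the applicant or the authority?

— Issue I —
At Stage I.1 the applicant must meet clear and convincing evidence (weight is at least 70): on (a) the weight is 65 (the authority's 14 is given no effect), which does not reach 70, so (a) does not meet the standard.
  Stage I.1 not carried; the applicant fails its burden.
The authority prevails on this issue.
— Issue II —
At Stage II.1 the applicant must meet a more-likely-than-not showing (weight is at least 55): on (e) the weight is 51, which does not reach 55, so (e) does not meet the standard; on (f) the weight is 54 (the authority's 82 is given no effect), which does not reach 55, so (f) does not meet the standard.
  Stage II.1 not carried; the applicant fails its burden.
So the authority prevails on this issue.
Per-issue: Issue I → authority; Issue II → authority. The applicant must prevail on at least one issue; overall, the authority prevails.

authority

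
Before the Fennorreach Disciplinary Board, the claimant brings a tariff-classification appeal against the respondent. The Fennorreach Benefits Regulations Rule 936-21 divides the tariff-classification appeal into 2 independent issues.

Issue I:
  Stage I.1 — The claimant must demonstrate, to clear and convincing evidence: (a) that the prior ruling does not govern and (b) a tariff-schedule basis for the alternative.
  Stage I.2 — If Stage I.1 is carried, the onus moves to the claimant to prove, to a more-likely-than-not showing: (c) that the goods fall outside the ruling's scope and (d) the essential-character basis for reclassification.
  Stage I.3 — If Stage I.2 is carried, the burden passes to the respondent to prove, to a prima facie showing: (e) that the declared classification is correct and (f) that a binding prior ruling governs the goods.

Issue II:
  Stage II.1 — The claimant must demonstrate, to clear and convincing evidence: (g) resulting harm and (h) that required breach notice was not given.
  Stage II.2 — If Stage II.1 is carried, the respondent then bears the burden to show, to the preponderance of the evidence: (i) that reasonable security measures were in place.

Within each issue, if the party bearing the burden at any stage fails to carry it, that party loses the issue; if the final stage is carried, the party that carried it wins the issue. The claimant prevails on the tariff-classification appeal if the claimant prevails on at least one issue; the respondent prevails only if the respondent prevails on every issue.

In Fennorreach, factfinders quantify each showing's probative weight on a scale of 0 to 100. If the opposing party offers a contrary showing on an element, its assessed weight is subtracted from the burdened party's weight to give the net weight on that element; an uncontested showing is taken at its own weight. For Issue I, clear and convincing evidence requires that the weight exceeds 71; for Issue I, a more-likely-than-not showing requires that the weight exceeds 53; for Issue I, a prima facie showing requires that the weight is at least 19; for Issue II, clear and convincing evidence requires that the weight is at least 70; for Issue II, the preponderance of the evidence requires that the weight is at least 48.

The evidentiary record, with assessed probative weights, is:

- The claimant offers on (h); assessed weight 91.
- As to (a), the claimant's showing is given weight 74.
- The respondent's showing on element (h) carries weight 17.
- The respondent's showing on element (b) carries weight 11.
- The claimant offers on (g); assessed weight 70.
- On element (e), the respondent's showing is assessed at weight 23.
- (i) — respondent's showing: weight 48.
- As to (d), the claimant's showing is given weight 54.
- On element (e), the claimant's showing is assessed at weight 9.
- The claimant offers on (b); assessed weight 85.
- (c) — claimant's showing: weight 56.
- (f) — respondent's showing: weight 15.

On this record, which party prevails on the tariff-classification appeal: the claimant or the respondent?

claimant

— Issue I —
Stage I.1 (claimant, clear and convincing evidence, weight exceeds 71): (a) 74 > 71 — meets; (b) net 85−11=74 > 71 — meets.
  Stage I.1 carried; the burden remains with the claimant.
Stage I.2 (claimant, a more-likely-than-not showing, weight exceeds 53): (c) 56 > 53 — meets; (d) 54 > 53 — meets.
  Stage I.2 is satisfied; the onus moves to the respondent.
Stage I.3 (respondent, a prima facie showing, weight is at least 19): (e) net 23−9=14 < 19 — fails; (f) 15 < 19 — fails.
  Stage I.3 not carried; the respondent fails its burden.
The claimant prevails on this issue.
— Issue II —
Stage II.1 (claimant, clear and convincing evidence, weight is at least 70): (g) 70 ≥ 70 — meets; (h) net 91−17=74 ≥ 70 — meets.
  All elements met. The burden passes to the respondent.
Stage II.2 (respondent, the preponderance of the evidence, weight is at least 48): (i) 48 ≥ 48 — meets.
  All elements met at the final stage.
Every stage carried; the respondent prevails on this issue.
Per-issue: Issue I → claimant; Issue II → respondent. The claimant must prevail on at least one issue; overall, the claimant prevails.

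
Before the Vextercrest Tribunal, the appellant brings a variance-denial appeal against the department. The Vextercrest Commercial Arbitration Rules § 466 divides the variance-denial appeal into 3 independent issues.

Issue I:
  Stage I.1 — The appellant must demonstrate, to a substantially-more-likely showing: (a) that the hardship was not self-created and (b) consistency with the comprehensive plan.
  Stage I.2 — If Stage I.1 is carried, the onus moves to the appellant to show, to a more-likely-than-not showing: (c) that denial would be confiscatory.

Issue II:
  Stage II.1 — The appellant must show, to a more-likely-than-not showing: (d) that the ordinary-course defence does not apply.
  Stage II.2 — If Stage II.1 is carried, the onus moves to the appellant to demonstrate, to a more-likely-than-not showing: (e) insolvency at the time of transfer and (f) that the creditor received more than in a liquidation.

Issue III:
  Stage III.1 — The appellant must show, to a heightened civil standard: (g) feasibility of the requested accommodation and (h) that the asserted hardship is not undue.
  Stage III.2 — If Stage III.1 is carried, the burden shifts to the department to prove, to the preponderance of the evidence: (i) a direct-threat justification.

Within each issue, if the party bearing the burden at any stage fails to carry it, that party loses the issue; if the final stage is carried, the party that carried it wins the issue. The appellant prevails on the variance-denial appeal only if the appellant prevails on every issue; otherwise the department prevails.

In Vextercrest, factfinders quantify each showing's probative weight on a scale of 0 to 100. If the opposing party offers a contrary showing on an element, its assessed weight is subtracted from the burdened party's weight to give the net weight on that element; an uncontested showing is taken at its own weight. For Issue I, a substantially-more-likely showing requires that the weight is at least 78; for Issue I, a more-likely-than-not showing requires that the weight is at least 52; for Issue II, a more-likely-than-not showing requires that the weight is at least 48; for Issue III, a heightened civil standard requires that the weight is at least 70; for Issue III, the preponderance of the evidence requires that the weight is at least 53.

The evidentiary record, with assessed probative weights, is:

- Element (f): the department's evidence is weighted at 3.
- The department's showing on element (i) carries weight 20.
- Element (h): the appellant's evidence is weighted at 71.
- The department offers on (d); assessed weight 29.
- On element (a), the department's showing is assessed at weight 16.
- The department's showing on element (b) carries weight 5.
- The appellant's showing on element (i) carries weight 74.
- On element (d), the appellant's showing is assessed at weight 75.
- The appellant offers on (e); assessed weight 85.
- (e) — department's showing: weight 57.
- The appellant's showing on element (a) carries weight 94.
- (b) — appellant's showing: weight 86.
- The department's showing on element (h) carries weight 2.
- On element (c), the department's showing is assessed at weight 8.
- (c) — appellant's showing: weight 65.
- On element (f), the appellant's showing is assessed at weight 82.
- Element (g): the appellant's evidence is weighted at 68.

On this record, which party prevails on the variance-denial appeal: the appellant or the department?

— Issue I —
Stage I.1 — burden on appellant; standard: a substantially-more-likely showing (weight is at least 78).
    (a): 94 − 16 = 78 ≥ 78 [met]
    (b): 86 − 5 = 81 ≥ 78 [met]
  All elements met. The appellant retains the burden for Stage I.2.
Stage I.2 — burden on appellant; standard: a more-likely-than-not showing (weight is at least 52).
    (c): 65 − 8 = 57 ≥ 52 [met]
  The appellant carries the last stage.
With every stage satisfied, the appellant prevails on this issue.
— Issue II —
At Stage II.1 the appellant must meet a more-likely-than-not showing (weight is at least 48): on (d) the weight is 75 less the opposing 29 gives net 46, < 48, so (d) does not meet the standard.
  Not every element is met, so the appellant fails to carry Stage II.1.
The department prevails on this issue.
— Issue III —
Stage III.1 (appellant, a heightened civil standard, weight is at least 70): (g) 68 < 70 — fails; (h) net 71−2=69 < 70 — fails.
  Stage III.1 not carried; the appellant fails its burden.
The analysis ends at Stage III.1; the department prevails on this issue.
Per-issue: Issue I → appellant; Issue II → department; Issue III → department. The appellant must prevail on every issue; overall, the department prevails.

department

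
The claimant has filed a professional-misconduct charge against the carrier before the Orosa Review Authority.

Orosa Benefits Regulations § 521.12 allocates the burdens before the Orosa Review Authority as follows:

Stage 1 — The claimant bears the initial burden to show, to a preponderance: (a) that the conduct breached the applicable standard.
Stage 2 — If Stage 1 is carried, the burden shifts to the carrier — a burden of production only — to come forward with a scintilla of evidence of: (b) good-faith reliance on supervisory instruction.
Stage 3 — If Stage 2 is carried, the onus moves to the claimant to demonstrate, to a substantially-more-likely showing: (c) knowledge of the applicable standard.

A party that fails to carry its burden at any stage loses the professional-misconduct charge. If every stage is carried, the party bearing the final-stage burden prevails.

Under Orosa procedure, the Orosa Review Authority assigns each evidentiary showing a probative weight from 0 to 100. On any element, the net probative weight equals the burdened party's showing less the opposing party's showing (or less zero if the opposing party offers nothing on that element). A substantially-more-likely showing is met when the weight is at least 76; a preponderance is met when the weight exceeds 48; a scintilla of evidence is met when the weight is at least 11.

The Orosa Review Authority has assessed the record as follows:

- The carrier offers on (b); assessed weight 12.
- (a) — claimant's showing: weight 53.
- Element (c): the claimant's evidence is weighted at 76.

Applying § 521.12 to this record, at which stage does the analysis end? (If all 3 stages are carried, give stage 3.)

At Stage 1 the claimant must meet a preponderance (weight exceeds 48): on (a) the weight is 53, which does exceed 48, so (a) meets the standard.
  All elements met. The burden passes to the carrier.
At Stage 2 the carrier must meet a scintilla of evidence (weight is at least 11): on (b) the weight is 12, which does reach 11, so (b) meets the standard.
  Stage 2 carried; the burden shifts to the claimant.
At Stage 3 the claimant must meet a substantially-more-likely showing (weight is at least 76): on (c) the weight is 76, ≥ 76, so (c) meets the standard.
  All elements met at the final stage.
With every stage satisfied, the claimant prevails.

stage 3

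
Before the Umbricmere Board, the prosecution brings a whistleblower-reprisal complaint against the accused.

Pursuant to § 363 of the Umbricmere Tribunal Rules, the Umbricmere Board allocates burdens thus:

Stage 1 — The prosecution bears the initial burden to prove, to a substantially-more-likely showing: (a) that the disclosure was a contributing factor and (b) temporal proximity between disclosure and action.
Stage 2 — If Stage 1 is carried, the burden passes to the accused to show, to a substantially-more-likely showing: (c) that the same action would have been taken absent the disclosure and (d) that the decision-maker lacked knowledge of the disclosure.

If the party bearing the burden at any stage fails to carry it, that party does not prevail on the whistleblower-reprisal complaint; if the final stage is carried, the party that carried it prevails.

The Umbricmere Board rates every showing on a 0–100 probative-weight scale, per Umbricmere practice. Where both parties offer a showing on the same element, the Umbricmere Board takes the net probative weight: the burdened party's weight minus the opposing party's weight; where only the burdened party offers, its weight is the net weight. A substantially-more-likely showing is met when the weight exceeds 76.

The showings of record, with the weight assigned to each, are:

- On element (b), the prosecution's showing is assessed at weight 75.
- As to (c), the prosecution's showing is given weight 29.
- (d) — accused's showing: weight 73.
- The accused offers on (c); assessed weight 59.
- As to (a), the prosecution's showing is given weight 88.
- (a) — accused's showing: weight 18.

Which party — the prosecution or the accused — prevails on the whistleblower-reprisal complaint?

Stage 1 (prosecution, a substantially-more-likely showing, weight exceeds 76): (a) net 88−18=70 ≤ 76 — fails; (b) 75 ≤ 76 — fails.
  The prosecution does not carry Stage 1.
The analysis ends at Stage 1; the accused prevails.

accused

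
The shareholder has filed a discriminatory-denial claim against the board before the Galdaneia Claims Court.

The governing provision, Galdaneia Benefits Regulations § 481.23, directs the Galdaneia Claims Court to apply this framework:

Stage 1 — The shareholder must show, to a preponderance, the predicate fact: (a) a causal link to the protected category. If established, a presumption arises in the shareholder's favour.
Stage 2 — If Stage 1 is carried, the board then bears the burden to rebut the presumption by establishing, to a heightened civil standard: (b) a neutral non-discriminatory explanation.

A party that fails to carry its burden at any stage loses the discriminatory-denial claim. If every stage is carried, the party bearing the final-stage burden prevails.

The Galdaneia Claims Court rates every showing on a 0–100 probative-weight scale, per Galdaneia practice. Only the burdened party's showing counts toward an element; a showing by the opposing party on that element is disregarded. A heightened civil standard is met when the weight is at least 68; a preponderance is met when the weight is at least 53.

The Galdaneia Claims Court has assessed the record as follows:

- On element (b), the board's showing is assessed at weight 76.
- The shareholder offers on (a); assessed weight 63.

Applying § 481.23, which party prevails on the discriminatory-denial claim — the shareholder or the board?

board

At Stage 1 the shareholder must meet a preponderance (weight is at least 53): on (a) the weight is 63, which does reach 53, so (a) meets the standard.
  Stage 1 carried; the burden shifts to the board.
At Stage 2 the board must meet a heightened civil standard (weight is at least 68): on (b) the weight is 76, ≥ 68, so (b) meets the standard.
  Stage 2 carried; the final stage is satisfied.
All stages carried — the board prevails.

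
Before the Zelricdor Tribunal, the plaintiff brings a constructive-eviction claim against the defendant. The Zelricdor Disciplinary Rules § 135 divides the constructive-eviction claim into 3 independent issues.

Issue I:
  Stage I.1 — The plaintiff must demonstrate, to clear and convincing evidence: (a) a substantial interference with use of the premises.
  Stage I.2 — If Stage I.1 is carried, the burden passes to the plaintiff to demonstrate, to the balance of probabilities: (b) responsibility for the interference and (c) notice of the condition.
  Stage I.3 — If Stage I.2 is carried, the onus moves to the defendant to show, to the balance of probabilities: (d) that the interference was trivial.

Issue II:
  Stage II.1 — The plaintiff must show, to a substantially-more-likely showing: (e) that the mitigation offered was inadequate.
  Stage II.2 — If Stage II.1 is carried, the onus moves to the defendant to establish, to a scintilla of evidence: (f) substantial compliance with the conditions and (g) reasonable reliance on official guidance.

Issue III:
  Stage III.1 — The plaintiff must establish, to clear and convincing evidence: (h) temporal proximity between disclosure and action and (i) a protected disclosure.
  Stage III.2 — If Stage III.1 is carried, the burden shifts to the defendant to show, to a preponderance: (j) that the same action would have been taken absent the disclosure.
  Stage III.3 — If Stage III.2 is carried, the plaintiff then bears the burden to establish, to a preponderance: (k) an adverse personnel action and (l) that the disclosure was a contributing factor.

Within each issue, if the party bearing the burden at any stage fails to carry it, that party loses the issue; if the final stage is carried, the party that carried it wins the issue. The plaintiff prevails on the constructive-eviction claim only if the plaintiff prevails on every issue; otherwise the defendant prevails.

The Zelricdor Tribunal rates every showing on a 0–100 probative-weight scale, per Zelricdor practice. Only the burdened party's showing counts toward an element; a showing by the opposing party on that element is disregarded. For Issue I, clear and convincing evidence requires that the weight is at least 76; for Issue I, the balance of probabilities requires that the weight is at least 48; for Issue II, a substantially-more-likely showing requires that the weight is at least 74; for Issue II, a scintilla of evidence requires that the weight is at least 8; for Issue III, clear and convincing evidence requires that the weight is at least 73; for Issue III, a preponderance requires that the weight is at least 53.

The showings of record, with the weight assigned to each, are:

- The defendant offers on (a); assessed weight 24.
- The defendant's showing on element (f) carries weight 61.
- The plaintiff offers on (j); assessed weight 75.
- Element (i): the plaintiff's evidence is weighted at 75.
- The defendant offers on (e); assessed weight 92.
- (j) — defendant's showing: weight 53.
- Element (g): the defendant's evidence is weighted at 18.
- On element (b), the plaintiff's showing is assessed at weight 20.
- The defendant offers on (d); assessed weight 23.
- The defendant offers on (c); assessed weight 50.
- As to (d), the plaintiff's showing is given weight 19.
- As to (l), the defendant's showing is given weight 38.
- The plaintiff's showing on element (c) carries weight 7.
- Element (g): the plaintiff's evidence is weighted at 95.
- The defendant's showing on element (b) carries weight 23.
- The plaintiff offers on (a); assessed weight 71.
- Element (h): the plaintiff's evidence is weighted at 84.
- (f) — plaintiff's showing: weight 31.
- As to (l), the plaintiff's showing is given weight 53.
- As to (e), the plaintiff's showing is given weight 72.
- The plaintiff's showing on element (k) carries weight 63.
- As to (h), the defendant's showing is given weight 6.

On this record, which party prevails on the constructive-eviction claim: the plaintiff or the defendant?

— Issue I —
At Stage I.1 the plaintiff must meet clear and convincing evidence (weight is at least 76): on (a) the weight is 71 (the defendant's 24 is given no effect), < 76, so (a) does not meet the standard.
  The plaintiff does not carry Stage I.1.
The defendant prevails on this issue.
— Issue II —
At Stage II.1 the plaintiff must meet a substantially-more-likely showing (weight is at least 74): on (e) the weight is 72 (the defendant's 92 is given no effect), < 74, so (e) does not meet the standard.
  Not every element is met, so the plaintiff fails to carry Stage II.1.
So the defendant prevails on this issue.
— Issue III —
Stage III.1 (plaintiff, clear and convincing evidence, weight is at least 73): (h) 84 (defendant's 6 disregarded) ≥ 73 — meets; (i) 75 ≥ 73 — meets.
  All elements met. The burden passes to the defendant.
Stage III.2 (defendant, a preponderance, weight is at least 53): (j) 53 (plaintiff's 75 disregarded) ≥ 53 — meets.
  All elements met. The burden passes to the plaintiff.
Stage III.3 (plaintiff, a preponderance, weight is at least 53): (k) 63 ≥ 53 — meets; (l) 53 (defendant's 38 disregarded) ≥ 53 — meets.
  Stage III.3 carried; the final stage is satisfied.
With every stage satisfied, the plaintiff prevails on this issue.
Per-issue: Issue I → defendant; Issue II → defendant; Issue III → plaintiff. The plaintiff must prevail on every issue; overall, the defendant prevails.

defendant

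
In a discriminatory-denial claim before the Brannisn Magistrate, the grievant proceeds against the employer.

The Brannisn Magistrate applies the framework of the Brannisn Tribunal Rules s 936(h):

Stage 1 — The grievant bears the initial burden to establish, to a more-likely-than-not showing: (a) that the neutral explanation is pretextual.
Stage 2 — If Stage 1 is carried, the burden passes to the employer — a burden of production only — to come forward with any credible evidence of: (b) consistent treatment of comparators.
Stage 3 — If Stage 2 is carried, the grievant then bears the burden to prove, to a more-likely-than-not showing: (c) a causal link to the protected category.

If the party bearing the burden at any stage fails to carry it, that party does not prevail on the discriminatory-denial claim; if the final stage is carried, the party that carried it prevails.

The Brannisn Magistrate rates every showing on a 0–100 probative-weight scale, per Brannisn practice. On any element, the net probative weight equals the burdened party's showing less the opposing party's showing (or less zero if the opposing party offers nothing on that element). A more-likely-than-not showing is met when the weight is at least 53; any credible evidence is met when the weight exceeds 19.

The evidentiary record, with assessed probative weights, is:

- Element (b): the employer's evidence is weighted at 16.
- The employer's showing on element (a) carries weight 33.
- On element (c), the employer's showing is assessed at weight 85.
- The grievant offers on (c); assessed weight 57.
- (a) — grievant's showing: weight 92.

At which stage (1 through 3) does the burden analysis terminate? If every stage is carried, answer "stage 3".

Stage 1 (grievant, a more-likely-than-not showing, weight is at least 53): (a) net 92−33=59 ≥ 53 — meets.
  Stage 1 is satisfied; the onus moves to the employer.
Stage 2 (employer, any credible evidence, weight exceeds 19): (b) 16 ≤ 19 — fails.
  Stage 2 not carried; the employer fails its burden.
The analysis ends at Stage 2; the grievant prevails.

stage 2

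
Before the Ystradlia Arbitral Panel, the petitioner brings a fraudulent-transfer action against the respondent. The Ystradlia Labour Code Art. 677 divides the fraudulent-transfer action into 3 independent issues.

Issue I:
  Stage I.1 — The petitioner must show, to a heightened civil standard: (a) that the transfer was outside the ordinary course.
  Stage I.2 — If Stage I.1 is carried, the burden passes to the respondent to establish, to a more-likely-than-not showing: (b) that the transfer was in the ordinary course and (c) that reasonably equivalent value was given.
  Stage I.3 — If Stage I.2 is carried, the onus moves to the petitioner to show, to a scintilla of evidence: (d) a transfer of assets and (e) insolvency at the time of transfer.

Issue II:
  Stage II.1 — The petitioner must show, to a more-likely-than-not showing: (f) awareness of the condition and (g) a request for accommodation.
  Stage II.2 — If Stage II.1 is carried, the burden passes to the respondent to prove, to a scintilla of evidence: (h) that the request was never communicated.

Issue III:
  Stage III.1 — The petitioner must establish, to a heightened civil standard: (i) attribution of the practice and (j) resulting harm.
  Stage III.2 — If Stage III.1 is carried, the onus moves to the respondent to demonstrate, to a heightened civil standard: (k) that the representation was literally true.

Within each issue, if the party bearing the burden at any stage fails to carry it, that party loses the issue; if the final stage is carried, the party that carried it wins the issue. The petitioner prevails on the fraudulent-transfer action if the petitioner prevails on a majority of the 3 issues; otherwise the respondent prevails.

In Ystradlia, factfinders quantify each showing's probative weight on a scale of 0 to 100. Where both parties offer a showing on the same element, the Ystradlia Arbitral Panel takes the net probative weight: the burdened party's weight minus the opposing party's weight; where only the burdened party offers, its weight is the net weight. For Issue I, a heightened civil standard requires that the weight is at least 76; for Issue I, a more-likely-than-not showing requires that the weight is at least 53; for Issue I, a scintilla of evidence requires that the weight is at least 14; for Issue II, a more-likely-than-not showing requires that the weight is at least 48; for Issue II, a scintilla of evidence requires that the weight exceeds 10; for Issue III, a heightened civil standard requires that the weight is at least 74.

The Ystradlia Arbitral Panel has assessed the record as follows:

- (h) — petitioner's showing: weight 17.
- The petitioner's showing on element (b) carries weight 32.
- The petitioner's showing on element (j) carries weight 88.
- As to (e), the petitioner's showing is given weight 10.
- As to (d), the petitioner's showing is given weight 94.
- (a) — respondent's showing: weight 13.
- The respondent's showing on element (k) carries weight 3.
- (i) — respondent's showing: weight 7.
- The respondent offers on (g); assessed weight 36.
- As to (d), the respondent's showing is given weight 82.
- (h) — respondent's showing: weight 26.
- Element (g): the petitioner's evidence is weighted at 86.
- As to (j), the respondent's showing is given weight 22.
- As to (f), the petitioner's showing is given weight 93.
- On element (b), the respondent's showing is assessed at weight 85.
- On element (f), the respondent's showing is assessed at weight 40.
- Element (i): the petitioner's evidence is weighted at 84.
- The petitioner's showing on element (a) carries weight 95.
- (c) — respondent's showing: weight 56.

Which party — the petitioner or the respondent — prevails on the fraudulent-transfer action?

— Issue I —
Stage I.1 (petitioner, a heightened civil standard, weight is at least 76): (a) net 95−13=82 ≥ 76 — meets.
  The petitioner carries Stage I.1; the respondent now bears the burden.
Stage I.2 (respondent, a more-likely-than-not showing, weight is at least 53): (b) net 85−32=53 ≥ 53 — meets; (c) 56 ≥ 53 — meets.
  The respondent carries Stage I.2; the petitioner now bears the burden.
Stage I.3 (petitioner, a scintilla of evidence, weight is at least 14): (d) net 94−82=12 < 14 — fails; (e) 10 < 14 — fails.
  Stage I.3 not carried; the petitioner fails its burden.
The respondent prevails on this issue.
— Issue II —
Stage II.1 — burden on petitioner; standard: a more-likely-than-not showing (weight is at least 48).
    (f): 93 − 40 = 53 ≥ 48 [met]
    (g): 86 − 36 = 50 ≥ 48 [met]
  All elements met. The burden passes to the respondent.
Stage II.2 — burden on respondent; standard: a scintilla of evidence (weight exceeds 10).
    (h): 26 − 17 = 9 ≤ 10 [not met]
  Not every element is met, so the respondent fails to carry Stage II.2.
The analysis ends at Stage II.2; the petitioner prevails on this issue.
— Issue III —
Stage III.1 — burden on petitioner; standard: a heightened civil standard (weight is at least 74).
    (i): 84 − 7 = 77 ≥ 74 [met]
    (j): 88 − 22 = 66 < 74 [not met]
  Stage III.1 not carried; the petitioner fails its burden.
So the respondent prevails on this issue.
Per-issue: Issue I → respondent; Issue II → petitioner; Issue III → respondent. The petitioner must prevail on a majority of issues; overall, the respondent prevails.

respondent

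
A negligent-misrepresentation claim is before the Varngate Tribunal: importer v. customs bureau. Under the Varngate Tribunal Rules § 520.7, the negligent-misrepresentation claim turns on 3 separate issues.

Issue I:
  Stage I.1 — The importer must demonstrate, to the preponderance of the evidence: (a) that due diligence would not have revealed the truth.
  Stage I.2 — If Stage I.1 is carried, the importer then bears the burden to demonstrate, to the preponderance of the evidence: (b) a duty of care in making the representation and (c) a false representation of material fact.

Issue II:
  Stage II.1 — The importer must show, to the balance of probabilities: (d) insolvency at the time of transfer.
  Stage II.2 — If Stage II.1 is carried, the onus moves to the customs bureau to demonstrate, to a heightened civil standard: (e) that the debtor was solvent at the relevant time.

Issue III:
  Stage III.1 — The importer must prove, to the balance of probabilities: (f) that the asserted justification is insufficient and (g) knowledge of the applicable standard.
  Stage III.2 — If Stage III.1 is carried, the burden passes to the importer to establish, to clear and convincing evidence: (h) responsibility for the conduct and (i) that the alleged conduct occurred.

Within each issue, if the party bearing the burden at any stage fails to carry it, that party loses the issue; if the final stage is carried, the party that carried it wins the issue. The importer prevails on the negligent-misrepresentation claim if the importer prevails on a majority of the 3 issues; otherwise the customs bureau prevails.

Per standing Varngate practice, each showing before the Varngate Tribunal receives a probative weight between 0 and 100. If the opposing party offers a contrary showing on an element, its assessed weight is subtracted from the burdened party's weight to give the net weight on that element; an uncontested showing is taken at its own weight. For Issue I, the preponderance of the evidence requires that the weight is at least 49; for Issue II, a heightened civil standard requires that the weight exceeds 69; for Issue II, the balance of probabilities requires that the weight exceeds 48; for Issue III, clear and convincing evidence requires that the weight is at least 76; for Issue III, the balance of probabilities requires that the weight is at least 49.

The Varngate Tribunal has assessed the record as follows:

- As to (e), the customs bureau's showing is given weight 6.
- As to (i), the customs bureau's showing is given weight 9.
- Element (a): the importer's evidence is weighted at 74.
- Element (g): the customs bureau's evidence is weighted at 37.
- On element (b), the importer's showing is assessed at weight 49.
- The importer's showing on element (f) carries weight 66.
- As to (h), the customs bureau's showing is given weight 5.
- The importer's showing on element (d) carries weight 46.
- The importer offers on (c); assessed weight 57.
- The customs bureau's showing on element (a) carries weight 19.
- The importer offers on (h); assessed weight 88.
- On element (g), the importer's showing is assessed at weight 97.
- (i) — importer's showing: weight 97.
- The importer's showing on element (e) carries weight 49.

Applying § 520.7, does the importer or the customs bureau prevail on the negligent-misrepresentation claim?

— Issue I —
At Stage I.1 the importer must meet the preponderance of the evidence (weight is at least 49): on (a) the weight is 74 less the opposing 19 gives net 55, ≥ 49, so (a) meets the standard.
  Stage I.1 carried; the burden remains with the importer.
At Stage I.2 the importer must meet the preponderance of the evidence (weight is at least 49): on (b) the weight is 49, ≥ 49, so (b) meets the standard; on (c) the weight is 57, which does reach 49, so (c) meets the standard.
  All elements met at the final stage.
With every stage satisfied, the importer prevails on this issue.
— Issue II —
At Stage II.1 the importer must meet the balance of probabilities (weight exceeds 48): on (d) the weight is 46, ≤ 48, so (d) does not meet the standard.
  Not every element is met, so the importer fails to carry Stage II.1.
The analysis ends at Stage II.1; the customs bureau prevails on this issue.
— Issue III —
At Stage III.1 the importer must meet the balance of probabilities (weight is at least 49): on (f) the weight is 66, ≥ 49, so (f) meets the standard; on (g) the weight is 97 less the opposing 37 gives net 60, which does reach 49, so (g) meets the standard.
  Stage III.1 carried; the burden remains with the importer.
At Stage III.2 the importer must meet clear and convincing evidence (weight is at least 76): on (h) the weight is 88 less the opposing 5 gives net 83, which does reach 76, so (h) meets the standard; on (i) the weight is 97 less the opposing 9 gives net 88, which does reach 76, so (i) meets the standard.
  All elements met at the final stage.
All stages carried — the importer prevails on this issue.
Per-issue: Issue I → importer; Issue II → customs bureau; Issue III → importer. The importer must prevail on a majority of issues; overall, the importer prevails.

importer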